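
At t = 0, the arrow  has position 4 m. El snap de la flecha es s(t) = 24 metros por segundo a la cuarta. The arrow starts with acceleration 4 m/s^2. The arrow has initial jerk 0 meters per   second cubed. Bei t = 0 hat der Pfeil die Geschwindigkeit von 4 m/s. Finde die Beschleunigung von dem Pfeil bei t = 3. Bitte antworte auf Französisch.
Nous devons trouver la primitive de notre équation du snap s(t) = 24 2 fois. La primitive du snap est le jerk. En utilisant j(0) = 0, nous obtenons j(t) = 24·t. La primitive du jerk est l'accélération. En utilisant a(0) = 4, nous obtenons a(t) = 12·t^2 + 4. En utilisant a(t) = 12·t^2 + 4 et en substituant t = 3, nous trouvons a = 112.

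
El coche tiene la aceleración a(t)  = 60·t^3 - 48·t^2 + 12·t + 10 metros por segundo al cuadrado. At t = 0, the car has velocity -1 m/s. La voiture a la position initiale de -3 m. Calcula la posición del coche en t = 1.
Partiendo de la aceleración a(t) = 60·t^3 - 48·t^2 + 12·t + 10, tomamos 2 antiderivadas. Integrando la aceleración y usando la condición inicial v(0) = -1, obtenemos v(t) = 15·t^4 - 16·t^3 + 6·t^2 + 10·t - 1. Tomando ∫v(t)dt y aplicando x(0) = -3, encontramos x(t) = 3·t^5 - 4·t^4 + 2·t^3 + 5·t^2 - t - 3. De la ecuación de la posición x(t) = 3·t^5 - 4·t^4 + 2·t^3 + 5·t^2 - t - 3, sustituimos t = 1 para obtener x = 2.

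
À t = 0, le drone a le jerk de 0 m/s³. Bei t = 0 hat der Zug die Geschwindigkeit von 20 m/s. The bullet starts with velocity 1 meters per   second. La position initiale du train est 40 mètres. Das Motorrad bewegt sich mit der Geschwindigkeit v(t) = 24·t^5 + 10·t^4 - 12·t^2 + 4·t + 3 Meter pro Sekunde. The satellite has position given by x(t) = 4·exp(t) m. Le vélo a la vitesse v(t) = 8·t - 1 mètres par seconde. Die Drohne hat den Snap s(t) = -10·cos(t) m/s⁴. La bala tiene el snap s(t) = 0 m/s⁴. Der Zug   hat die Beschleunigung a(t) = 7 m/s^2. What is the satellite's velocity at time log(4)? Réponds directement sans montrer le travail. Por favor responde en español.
La velocidad en t = log(4) es v = 16.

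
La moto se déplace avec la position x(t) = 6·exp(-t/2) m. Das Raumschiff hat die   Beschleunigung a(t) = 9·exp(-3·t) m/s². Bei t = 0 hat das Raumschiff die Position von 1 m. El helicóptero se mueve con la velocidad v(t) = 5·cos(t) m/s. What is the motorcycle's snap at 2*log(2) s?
Starting from position x(t) = 6·exp(-t/2), we take 4 derivatives. The derivative of position gives velocity: v(t) = -3·exp(-t/2). Differentiating velocity, we get acceleration: a(t) = 3·exp(-t/2)/2. Differentiating acceleration, we get jerk: j(t) = -3·exp(-t/2)/4. The derivative of jerk gives snap: s(t) = 3·exp(-t/2)/8. From the given snap equation s(t) = 3·exp(-t/2)/8, we substitute t = 2*log(2) to get s = 3/16.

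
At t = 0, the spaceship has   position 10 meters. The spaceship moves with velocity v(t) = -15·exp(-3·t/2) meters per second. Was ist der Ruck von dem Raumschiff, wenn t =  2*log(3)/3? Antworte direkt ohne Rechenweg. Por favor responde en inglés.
The jerk at t = 2*log(3)/3 is j = -45/4.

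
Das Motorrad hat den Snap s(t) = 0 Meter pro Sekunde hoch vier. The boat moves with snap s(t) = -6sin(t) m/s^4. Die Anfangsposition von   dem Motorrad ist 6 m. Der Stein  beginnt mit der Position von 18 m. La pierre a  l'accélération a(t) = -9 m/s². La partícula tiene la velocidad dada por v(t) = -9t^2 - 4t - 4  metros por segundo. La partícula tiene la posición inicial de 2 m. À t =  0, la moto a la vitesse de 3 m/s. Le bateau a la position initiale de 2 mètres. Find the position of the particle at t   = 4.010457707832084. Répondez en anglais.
We must find the integral of our velocity equation v(t) = -9·t^2 - 4·t - 4 1 time. The antiderivative of velocity is position. Using x(0) = 2, we get x(t) = -3·t^3 - 2·t^2 - 4·t + 2. From the given position equation x(t) = -3·t^3 - 2·t^2 - 4·t + 2, we substitute t = 4.010457707832084 to get x = -239.719223334359.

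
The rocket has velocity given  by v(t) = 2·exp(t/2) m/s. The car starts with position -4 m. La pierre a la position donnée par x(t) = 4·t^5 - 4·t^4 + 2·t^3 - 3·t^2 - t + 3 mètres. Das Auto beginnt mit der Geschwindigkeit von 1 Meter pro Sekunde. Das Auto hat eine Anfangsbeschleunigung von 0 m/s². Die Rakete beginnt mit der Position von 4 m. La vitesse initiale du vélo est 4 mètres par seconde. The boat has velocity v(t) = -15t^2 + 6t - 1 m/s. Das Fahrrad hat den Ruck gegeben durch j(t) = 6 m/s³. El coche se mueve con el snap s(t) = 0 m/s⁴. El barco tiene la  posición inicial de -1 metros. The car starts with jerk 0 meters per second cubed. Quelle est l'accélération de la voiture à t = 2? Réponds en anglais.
We need to integrate our snap equation s(t) = 0 2 times. Finding the antiderivative of s(t) and using j(0) = 0: j(t) = 0. The integral of jerk is acceleration. Using a(0) = 0, we get a(t) = 0. Using a(t) = 0 and substituting t = 2, we find a = 0.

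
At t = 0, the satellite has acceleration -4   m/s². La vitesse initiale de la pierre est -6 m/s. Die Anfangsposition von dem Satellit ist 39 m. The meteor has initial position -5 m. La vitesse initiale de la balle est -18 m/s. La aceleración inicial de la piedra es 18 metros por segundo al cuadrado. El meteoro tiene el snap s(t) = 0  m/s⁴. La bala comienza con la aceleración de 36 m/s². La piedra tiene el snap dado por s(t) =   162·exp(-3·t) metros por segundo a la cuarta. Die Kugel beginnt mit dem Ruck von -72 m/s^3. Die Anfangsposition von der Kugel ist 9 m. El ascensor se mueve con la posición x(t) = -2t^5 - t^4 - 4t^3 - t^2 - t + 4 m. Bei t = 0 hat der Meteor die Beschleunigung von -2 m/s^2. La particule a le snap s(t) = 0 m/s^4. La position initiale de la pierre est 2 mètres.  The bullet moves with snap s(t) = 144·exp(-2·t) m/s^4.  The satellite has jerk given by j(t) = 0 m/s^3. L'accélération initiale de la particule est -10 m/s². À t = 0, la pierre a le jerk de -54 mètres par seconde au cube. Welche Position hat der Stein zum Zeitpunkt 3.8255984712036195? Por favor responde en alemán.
Wir müssen die Stammfunktion unserer Gleichung für den Snap s(t) = 162·exp(-3·t) 4-mal finden. Mit ∫s(t)dt und Anwendung von j(0) = -54, finden wir j(t) = -54·exp(-3·t). Die Stammfunktion von dem Ruck ist die Beschleunigung. Mit a(0) = 18 erhalten wir a(t) = 18·exp(-3·t). Mit ∫a(t)dt und Anwendung von v(0) = -6, finden wir v(t) = -6·exp(-3·t). Das Integral von der Geschwindigkeit ist die Position. Mit x(0) = 2 erhalten wir x(t) = 2·exp(-3·t). Mit x(t) = 2·exp(-3·t) und Einsetzen von t = 3.8255984712036195, finden wir x = 0.0000207358134752001.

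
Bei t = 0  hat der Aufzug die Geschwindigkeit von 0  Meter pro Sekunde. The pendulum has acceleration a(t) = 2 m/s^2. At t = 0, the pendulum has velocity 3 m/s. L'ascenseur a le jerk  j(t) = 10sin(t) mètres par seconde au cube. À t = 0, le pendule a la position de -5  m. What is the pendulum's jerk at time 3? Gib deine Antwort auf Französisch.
Pour résoudre ceci, nous devons prendre 1 dérivée de notre équation de l'accélération a(t) = 2. La dérivée de l'accélération donne le jerk: j(t) = 0. De l'équation du jerk j(t) = 0, nous substituons t = 3 pour obtenir j = 0.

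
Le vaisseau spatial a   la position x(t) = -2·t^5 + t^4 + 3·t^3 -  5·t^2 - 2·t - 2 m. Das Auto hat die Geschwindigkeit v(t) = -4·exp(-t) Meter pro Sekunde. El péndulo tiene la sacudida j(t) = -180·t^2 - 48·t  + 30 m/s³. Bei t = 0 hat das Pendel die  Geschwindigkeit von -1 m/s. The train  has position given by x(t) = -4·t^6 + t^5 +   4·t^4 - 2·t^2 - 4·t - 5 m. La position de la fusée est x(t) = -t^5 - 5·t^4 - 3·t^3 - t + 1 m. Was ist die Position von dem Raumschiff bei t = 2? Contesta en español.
Usando x(t) = -2·t^5 + t^4 + 3·t^3 - 5·t^2 - 2·t - 2 y sustituyendo t = 2, encontramos x = -50.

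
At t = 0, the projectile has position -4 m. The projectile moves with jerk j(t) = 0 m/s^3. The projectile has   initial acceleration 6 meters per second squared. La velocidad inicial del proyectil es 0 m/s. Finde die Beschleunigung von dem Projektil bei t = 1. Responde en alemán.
Wir müssen die Stammfunktion unserer Gleichung für den Ruck j(t) = 0 1-mal finden. Die Stammfunktion von dem Ruck ist die Beschleunigung. Mit a(0) = 6 erhalten wir a(t) = 6. Mit a(t) = 6 und Einsetzen von t = 1, finden wir a = 6.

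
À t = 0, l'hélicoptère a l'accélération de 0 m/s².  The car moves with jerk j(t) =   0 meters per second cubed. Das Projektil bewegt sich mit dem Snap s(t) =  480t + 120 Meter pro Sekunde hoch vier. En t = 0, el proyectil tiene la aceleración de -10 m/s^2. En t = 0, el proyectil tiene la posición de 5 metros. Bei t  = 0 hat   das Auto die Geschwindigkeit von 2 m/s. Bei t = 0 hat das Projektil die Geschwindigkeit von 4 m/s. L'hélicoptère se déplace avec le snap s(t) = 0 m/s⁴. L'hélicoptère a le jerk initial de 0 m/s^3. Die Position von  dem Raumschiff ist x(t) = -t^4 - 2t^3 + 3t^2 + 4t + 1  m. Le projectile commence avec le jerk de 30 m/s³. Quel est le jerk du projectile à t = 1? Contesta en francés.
Pour résoudre ceci, nous devons prendre 1 primitive de notre équation du snap s(t) = 480·t + 120. L'intégrale du snap est le jerk. En utilisant j(0) = 30, nous obtenons j(t) = 240·t^2 + 120·t + 30. En utilisant j(t) = 240·t^2 + 120·t + 30 et en substituant t = 1, nous trouvons j = 390.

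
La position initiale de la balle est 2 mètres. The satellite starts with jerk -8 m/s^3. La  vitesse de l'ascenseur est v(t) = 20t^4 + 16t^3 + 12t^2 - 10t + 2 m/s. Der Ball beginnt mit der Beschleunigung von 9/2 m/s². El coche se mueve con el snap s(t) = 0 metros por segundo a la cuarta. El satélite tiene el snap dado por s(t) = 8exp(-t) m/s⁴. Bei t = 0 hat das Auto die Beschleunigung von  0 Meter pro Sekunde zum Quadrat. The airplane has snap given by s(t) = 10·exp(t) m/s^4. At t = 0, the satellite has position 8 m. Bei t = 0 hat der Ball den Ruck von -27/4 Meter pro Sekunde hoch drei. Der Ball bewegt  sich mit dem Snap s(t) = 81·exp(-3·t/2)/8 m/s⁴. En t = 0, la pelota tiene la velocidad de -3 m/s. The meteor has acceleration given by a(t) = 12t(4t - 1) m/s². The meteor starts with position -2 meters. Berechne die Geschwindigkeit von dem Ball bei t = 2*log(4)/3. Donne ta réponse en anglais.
To find the answer, we compute 3 integrals of s(t) = 81·exp(-3·t/2)/8. Integrating snap and using the initial condition j(0) = -27/4, we get j(t) = -27·exp(-3·t/2)/4. The integral of jerk, with a(0) = 9/2, gives acceleration: a(t) = 9·exp(-3·t/2)/2. Taking ∫a(t)dt and applying v(0) = -3, we find v(t) = -3·exp(-3·t/2). We have velocity v(t) = -3·exp(-3·t/2). Substituting t = 2*log(4)/3: v(2*log(4)/3) = -3/4.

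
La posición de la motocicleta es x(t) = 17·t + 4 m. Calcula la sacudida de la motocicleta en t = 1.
Partiendo de la posición x(t) = 17·t + 4, tomamos 3 derivadas. Tomando d/dt de x(t), encontramos v(t) = 17. La derivada de la velocidad da la aceleración: a(t) = 0. Derivando la aceleración, obtenemos la sacudida: j(t) = 0. De la ecuación de la sacudida j(t) = 0, sustituimos t = 1 para obtener j = 0.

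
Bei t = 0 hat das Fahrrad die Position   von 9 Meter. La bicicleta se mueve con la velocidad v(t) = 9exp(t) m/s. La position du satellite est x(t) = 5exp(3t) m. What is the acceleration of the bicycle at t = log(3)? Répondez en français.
Pour résoudre ceci, nous devons prendre 1 dérivée de notre équation de la vitesse v(t) = 9·exp(t). La dérivée de la vitesse donne l'accélération: a(t) = 9·exp(t). De l'équation de l'accélération a(t) = 9·exp(t), nous substituons t = log(3) pour obtenir a = 27.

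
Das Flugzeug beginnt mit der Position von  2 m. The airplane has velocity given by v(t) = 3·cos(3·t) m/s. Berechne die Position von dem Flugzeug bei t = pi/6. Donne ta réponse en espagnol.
Partiendo de la velocidad v(t) = 3·cos(3·t), tomamos 1 integral. La antiderivada de la velocidad es la posición. Usando x(0) = 2, obtenemos x(t) = sin(3·t) + 2. Usando x(t) = sin(3·t) + 2 y sustituyendo t = pi/6, encontramos x = 3.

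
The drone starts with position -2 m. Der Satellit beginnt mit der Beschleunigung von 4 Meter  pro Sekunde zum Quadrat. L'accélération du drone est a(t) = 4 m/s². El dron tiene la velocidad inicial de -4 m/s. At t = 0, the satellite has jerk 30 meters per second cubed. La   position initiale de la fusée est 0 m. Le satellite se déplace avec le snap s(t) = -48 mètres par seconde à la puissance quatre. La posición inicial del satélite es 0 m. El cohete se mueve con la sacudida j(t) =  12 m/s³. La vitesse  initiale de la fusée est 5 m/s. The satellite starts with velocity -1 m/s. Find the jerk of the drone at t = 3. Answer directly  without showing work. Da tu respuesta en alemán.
Bei t = 3, j = 0.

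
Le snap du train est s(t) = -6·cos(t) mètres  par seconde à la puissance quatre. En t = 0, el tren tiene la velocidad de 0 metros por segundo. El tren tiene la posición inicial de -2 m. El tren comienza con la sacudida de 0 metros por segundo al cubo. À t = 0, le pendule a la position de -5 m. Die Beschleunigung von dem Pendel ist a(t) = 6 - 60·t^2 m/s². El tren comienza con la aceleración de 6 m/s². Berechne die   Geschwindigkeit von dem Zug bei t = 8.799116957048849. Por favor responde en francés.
Pour résoudre ceci, nous devons prendre 3 primitives de notre équation du snap s(t) = -6·cos(t). En intégrant le snap et en utilisant la condition initiale j(0) = 0, nous obtenons j(t) = -6·sin(t). En prenant ∫j(t)dt et en appliquant a(0) = 6, nous trouvons a(t) = 6·cos(t). En prenant ∫a(t)dt et en appliquant v(0) = 0, nous trouvons v(t) = 6·sin(t). Nous avons la vitesse v(t) = 6·sin(t). En substituant t = 8.799116957048849: v(8.799116957048849) = 3.51379916831133.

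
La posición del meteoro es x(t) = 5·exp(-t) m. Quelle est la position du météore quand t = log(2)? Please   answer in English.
Using x(t) = 5·exp(-t) and substituting t = log(2), we find x = 5/2.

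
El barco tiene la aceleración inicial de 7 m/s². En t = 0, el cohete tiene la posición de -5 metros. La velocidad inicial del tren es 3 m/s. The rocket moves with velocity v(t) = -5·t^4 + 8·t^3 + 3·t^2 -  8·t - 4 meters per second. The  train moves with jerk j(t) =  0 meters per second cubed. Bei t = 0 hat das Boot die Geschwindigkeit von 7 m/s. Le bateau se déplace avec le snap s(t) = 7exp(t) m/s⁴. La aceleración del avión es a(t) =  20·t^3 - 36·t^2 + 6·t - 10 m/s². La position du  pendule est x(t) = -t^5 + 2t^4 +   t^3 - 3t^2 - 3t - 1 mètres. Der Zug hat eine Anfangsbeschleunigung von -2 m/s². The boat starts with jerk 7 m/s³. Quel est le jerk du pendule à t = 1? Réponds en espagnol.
Debemos derivar nuestra ecuación de la posición x(t) = -t^5 + 2·t^4 + t^3 - 3·t^2 - 3·t - 1 3 veces. Derivando la posición, obtenemos la velocidad: v(t) = -5·t^4 + 8·t^3 + 3·t^2 - 6·t - 3. Tomando d/dt de v(t), encontramos a(t) = -20·t^3 + 24·t^2 + 6·t - 6. Tomando d/dt de a(t), encontramos j(t) = -60·t^2 + 48·t + 6. De la ecuación de la sacudida j(t) = -60·t^2 + 48·t + 6, sustituimos t = 1 para obtener j = -6.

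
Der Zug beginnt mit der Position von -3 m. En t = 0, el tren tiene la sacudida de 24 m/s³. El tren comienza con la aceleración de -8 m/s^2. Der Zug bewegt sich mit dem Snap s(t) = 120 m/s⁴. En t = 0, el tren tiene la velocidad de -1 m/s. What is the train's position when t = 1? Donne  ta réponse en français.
En partant du snap s(t) = 120, nous prenons 4 primitives. La primitive du snap, avec j(0) = 24, donne le jerk: j(t) = 120·t + 24. En intégrant le jerk et en utilisant la condition initiale a(0) = -8, nous obtenons a(t) = 60·t^2 + 24·t - 8. En intégrant l'accélération et en utilisant la condition initiale v(0) = -1, nous obtenons v(t) = 20·t^3 + 12·t^2 - 8·t - 1. L'intégrale de la vitesse, avec x(0) = -3, donne la position: x(t) = 5·t^4 + 4·t^3 - 4·t^2 - t - 3. Nous avons la position x(t) = 5·t^4 + 4·t^3 - 4·t^2 - t - 3. En substituant t = 1: x(1) = 1.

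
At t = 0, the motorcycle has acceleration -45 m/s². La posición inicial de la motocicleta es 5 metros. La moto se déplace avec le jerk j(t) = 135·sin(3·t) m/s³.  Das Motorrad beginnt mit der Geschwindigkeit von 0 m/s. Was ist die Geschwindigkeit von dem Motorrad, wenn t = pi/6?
Wir müssen unsere Gleichung für den Ruck j(t) = 135·sin(3·t) 2-mal integrieren. Die Stammfunktion von dem Ruck, mit a(0) = -45, ergibt die Beschleunigung: a(t) = -45·cos(3·t). Mit ∫a(t)dt und Anwendung von v(0) = 0, finden wir v(t) = -15·sin(3·t). Mit v(t) = -15·sin(3·t) und Einsetzen von t = pi/6, finden wir v = -15.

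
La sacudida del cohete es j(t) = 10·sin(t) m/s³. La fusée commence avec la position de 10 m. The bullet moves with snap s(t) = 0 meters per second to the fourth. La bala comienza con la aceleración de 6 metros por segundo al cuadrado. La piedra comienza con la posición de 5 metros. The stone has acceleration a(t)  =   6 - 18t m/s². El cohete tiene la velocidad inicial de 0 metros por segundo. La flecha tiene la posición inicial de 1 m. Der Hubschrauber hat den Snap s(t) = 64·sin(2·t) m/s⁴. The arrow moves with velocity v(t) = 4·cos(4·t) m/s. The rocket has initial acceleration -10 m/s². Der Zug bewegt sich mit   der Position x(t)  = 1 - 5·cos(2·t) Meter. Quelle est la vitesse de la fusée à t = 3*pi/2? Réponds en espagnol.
Para resolver esto, necesitamos tomar 2 integrales de nuestra ecuación de la sacudida j(t) = 10·sin(t). La integral de la sacudida es la aceleración. Usando a(0) = -10, obtenemos a(t) = -10·cos(t). La integral de la aceleración, con v(0) = 0, da la velocidad: v(t) = -10·sin(t). De la ecuación de la velocidad v(t) = -10·sin(t), sustituimos t = 3*pi/2 para obtener v = 10.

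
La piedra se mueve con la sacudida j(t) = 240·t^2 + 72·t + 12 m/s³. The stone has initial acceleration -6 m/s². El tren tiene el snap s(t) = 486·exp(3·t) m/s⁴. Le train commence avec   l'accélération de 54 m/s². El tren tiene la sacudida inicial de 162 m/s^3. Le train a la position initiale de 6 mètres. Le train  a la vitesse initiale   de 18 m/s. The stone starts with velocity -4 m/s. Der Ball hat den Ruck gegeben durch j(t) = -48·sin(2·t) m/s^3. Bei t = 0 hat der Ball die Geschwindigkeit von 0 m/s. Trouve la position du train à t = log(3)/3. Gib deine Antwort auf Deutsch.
Wir müssen unsere Gleichung für den Snap s(t) = 486·exp(3·t) 4-mal integrieren. Mit ∫s(t)dt und Anwendung von j(0) = 162, finden wir j(t) = 162·exp(3·t). Durch Integration von dem Ruck und Verwendung der Anfangsbedingung a(0) = 54, erhalten wir a(t) = 54·exp(3·t). Die Stammfunktion von der Beschleunigung, mit v(0) = 18, ergibt die Geschwindigkeit: v(t) = 18·exp(3·t). Das Integral von der Geschwindigkeit, mit x(0) = 6, ergibt die Position: x(t) = 6·exp(3·t). Aus der Gleichung für die Position x(t) = 6·exp(3·t), setzen wir t = log(3)/3 ein und erhalten x = 18.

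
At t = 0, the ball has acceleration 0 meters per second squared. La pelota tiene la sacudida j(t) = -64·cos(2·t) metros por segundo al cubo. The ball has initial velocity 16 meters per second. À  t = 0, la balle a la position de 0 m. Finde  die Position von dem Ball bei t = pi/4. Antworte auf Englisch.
Starting from jerk j(t) = -64·cos(2·t), we take 3 integrals. The antiderivative of jerk is acceleration. Using a(0) = 0, we get a(t) = -32·sin(2·t). Finding the integral of a(t) and using v(0) = 16: v(t) = 16·cos(2·t). The integral of velocity, with x(0) = 0, gives position: x(t) = 8·sin(2·t). From the given position equation x(t) = 8·sin(2·t), we substitute t = pi/4 to get x = 8.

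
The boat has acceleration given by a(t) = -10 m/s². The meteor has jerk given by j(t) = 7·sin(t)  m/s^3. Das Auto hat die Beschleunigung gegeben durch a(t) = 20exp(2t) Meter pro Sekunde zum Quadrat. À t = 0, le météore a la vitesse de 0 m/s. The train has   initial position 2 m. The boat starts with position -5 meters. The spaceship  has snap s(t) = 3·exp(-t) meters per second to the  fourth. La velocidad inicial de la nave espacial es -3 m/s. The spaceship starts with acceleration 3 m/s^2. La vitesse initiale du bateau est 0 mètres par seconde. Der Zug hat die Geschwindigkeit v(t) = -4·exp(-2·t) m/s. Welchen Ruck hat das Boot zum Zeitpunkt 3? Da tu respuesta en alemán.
Wir müssen unsere Gleichung für die Beschleunigung a(t) = -10 1-mal ableiten. Die Ableitung von der Beschleunigung ergibt den Ruck: j(t) = 0. Wir haben den Ruck j(t) = 0. Durch Einsetzen von t = 3: j(3) = 0.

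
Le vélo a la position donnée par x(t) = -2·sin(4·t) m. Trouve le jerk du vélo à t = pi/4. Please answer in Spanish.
Para resolver esto, necesitamos tomar 3 derivadas de nuestra ecuación de la posición x(t) = -2·sin(4·t). Tomando d/dt de x(t), encontramos v(t) = -8·cos(4·t). Derivando la velocidad, obtenemos la aceleración: a(t) = 32·sin(4·t). La derivada de la aceleración da la sacudida: j(t) = 128·cos(4·t). Tenemos la sacudida j(t) = 128·cos(4·t). Sustituyendo t = pi/4: j(pi/4) = -128.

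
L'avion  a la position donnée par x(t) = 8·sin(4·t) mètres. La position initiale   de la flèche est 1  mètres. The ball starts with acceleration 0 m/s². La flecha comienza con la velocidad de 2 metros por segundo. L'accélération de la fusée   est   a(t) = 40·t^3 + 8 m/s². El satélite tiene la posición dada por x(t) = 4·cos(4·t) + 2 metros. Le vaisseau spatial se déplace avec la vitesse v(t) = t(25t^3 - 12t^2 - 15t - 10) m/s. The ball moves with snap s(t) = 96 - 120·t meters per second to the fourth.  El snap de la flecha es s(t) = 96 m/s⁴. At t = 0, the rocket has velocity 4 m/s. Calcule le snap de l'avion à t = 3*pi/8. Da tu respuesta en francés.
En partant de la position x(t) = 8·sin(4·t), nous prenons 4 dérivées. En prenant d/dt de x(t), nous trouvons v(t) = 32·cos(4·t). En prenant d/dt de v(t), nous trouvons a(t) = -128·sin(4·t). En prenant d/dt de a(t), nous trouvons j(t) = -512·cos(4·t). La dérivée du jerk donne le snap: s(t) = 2048·sin(4·t). Nous avons le snap s(t) = 2048·sin(4·t). En substituant t = 3*pi/8: s(3*pi/8) = -2048.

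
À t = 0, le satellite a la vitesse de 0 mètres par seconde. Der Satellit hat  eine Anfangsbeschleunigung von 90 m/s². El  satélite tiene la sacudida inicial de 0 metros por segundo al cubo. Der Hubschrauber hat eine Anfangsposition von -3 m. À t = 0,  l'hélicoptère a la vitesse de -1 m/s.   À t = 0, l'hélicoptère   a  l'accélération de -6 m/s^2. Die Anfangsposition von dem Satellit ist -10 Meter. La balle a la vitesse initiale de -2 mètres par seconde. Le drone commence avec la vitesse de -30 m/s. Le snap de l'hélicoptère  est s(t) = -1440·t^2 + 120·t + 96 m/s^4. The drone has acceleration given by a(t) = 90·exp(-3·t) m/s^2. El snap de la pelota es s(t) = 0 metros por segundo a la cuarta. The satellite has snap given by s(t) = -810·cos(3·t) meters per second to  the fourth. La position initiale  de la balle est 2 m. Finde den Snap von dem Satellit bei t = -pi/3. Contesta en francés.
Nous avons le snap s(t) = -810·cos(3·t). En substituant t = -pi/3: s(-pi/3) = 810.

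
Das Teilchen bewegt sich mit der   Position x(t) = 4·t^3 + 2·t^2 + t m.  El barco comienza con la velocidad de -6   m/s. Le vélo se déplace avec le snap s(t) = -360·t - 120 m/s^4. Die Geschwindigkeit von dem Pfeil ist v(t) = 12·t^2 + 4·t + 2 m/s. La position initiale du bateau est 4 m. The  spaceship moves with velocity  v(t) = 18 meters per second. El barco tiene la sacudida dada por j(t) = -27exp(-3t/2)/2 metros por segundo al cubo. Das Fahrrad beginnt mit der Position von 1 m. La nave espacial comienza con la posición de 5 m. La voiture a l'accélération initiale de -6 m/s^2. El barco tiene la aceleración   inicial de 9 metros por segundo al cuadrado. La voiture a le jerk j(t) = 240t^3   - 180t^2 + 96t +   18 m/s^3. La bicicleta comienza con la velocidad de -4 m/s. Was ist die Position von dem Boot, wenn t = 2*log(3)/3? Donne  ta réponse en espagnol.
Para resolver esto, necesitamos tomar 3 antiderivadas de nuestra ecuación de la sacudida j(t) = -27·exp(-3·t/2)/2. La antiderivada de la sacudida es la aceleración. Usando a(0) = 9, obtenemos a(t) = 9·exp(-3·t/2). Tomando ∫a(t)dt y aplicando v(0) = -6, encontramos v(t) = -6·exp(-3·t/2). Tomando ∫v(t)dt y aplicando x(0) = 4, encontramos x(t) = 4·exp(-3·t/2). Tenemos la posición x(t) = 4·exp(-3·t/2). Sustituyendo t = 2*log(3)/3: x(2*log(3)/3) = 4/3.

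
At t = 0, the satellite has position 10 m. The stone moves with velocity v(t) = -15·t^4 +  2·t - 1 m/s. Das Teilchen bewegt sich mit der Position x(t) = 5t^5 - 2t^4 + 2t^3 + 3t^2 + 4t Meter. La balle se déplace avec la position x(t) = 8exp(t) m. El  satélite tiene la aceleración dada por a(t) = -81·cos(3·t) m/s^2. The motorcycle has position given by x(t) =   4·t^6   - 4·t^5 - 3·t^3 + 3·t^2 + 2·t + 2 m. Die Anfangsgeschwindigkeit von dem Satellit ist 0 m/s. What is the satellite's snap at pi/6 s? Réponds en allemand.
Ausgehend von der Beschleunigung a(t) = -81·cos(3·t), nehmen wir 2 Ableitungen. Die Ableitung von der Beschleunigung ergibt den Ruck: j(t) = 243·sin(3·t). Durch Ableiten von dem Ruck erhalten wir den Snap: s(t) = 729·cos(3·t). Wir haben den Snap s(t) = 729·cos(3·t). Durch Einsetzen von t = pi/6: s(pi/6) = 0.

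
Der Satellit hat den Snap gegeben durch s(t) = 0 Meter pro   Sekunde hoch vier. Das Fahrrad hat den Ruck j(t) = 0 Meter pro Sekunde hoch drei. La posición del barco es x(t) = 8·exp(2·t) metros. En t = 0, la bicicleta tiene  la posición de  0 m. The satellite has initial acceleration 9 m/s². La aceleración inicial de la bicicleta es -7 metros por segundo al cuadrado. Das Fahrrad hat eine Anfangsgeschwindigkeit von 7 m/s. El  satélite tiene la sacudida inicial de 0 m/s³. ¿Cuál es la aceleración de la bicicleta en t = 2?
Partiendo de la sacudida j(t) = 0, tomamos 1 integral. Tomando ∫j(t)dt y aplicando a(0) = -7, encontramos a(t) = -7. De la ecuación de la aceleración a(t) = -7, sustituimos t = 2 para obtener a = -7.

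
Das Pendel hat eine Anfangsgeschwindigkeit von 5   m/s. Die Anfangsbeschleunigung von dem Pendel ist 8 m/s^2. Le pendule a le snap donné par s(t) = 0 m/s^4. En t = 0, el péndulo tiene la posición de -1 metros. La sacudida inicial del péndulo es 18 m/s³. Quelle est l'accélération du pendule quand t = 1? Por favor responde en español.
Para resolver esto, necesitamos tomar 2 antiderivadas de nuestra ecuación del snap s(t) = 0. La antiderivada del snap es la sacudida. Usando j(0) = 18, obtenemos j(t) = 18. Tomando ∫j(t)dt y aplicando a(0) = 8, encontramos a(t) = 18·t + 8. De la ecuación de la aceleración a(t) = 18·t + 8, sustituimos t = 1 para obtener a = 26.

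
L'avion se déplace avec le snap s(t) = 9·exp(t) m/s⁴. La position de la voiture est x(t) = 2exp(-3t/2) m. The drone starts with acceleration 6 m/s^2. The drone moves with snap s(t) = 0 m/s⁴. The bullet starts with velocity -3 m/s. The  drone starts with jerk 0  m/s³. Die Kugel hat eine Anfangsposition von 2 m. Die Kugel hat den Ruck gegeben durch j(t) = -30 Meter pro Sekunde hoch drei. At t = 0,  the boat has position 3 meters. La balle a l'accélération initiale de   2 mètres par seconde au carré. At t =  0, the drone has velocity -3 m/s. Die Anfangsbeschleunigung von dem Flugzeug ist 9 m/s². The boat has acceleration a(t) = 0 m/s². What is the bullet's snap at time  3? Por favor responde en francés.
Nous devons dériver notre équation du jerk j(t) = -30 1 fois. La dérivée du jerk donne le snap: s(t) = 0. En utilisant s(t) = 0 et en substituant t = 3, nous trouvons s = 0.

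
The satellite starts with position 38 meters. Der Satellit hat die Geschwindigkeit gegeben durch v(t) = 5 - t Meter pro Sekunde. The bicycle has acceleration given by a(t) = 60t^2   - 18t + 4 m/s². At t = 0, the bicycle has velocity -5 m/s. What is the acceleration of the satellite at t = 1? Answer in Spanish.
Partiendo de la velocidad v(t) = 5 - t, tomamos 1 derivada. La derivada de la velocidad da la aceleración: a(t) = -1. De la ecuación de la aceleración a(t) = -1, sustituimos t = 1 para obtener a = -1.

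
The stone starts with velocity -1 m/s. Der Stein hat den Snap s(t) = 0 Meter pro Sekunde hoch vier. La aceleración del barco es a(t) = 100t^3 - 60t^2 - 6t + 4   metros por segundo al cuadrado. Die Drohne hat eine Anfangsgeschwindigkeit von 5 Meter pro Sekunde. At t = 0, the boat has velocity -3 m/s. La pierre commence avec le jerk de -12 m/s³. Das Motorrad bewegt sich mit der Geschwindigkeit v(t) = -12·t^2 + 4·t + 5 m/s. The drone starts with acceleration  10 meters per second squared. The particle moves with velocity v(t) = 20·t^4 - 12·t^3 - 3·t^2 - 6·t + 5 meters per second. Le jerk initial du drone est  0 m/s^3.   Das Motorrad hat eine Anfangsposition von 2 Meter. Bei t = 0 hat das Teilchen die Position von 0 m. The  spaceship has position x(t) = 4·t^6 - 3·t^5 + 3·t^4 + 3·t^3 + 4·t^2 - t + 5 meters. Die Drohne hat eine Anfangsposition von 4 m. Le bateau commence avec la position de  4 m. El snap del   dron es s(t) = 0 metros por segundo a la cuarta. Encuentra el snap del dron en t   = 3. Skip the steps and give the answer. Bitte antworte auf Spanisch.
El snap en t = 3 es s = 0.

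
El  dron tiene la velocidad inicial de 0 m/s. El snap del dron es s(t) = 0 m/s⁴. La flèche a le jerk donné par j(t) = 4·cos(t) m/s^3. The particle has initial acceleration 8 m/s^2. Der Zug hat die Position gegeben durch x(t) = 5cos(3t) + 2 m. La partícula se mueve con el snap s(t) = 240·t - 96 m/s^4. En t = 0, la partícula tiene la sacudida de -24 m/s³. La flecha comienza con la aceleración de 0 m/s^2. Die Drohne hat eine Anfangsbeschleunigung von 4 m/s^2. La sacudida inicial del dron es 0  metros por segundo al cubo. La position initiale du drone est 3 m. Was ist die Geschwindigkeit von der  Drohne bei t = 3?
Wir müssen die Stammfunktion unserer Gleichung für den Snap s(t) = 0 3-mal finden. Durch Integration von dem Snap und Verwendung der Anfangsbedingung j(0) = 0, erhalten wir j(t) = 0. Die Stammfunktion von dem Ruck, mit a(0) = 4, ergibt die Beschleunigung: a(t) = 4. Mit ∫a(t)dt und Anwendung von v(0) = 0, finden wir v(t) = 4·t. Mit v(t) = 4·t und Einsetzen von t = 3, finden wir v = 12.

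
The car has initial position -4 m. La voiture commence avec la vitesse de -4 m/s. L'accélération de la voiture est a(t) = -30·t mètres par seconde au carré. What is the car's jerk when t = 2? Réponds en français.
En partant de l'accélération a(t) = -30·t, nous prenons 1 dérivée. En prenant d/dt de a(t), nous trouvons j(t) = -30. De l'équation du jerk j(t) = -30, nous substituons t = 2 pour obtenir j = -30.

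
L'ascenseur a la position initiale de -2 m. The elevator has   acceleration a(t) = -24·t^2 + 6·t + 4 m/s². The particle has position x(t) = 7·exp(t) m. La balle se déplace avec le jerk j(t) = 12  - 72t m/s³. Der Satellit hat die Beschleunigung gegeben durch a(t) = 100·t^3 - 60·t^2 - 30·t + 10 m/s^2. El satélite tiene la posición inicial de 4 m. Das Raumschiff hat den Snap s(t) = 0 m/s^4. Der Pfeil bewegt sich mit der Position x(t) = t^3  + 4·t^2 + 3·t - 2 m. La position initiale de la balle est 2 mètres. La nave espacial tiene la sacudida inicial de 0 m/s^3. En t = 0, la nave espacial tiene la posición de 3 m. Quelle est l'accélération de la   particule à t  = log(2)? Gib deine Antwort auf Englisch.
Starting from position x(t) = 7·exp(t), we take 2 derivatives. Taking d/dt of x(t), we find v(t) = 7·exp(t). Differentiating velocity, we get acceleration: a(t) = 7·exp(t). From the given acceleration equation a(t) = 7·exp(t), we substitute t = log(2) to get a = 14.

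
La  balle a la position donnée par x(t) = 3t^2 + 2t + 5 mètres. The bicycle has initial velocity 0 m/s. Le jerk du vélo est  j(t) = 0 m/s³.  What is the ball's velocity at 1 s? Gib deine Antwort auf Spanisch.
Partiendo de la posición x(t) = 3·t^2 + 2·t + 5, tomamos 1 derivada. La derivada de la posición da la velocidad: v(t) = 6·t + 2. Usando v(t) = 6·t + 2 y sustituyendo t = 1, encontramos v = 8.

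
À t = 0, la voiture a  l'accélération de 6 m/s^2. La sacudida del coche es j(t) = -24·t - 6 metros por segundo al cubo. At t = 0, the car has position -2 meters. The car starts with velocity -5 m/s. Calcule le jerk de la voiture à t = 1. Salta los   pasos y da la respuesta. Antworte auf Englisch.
The answer is -30.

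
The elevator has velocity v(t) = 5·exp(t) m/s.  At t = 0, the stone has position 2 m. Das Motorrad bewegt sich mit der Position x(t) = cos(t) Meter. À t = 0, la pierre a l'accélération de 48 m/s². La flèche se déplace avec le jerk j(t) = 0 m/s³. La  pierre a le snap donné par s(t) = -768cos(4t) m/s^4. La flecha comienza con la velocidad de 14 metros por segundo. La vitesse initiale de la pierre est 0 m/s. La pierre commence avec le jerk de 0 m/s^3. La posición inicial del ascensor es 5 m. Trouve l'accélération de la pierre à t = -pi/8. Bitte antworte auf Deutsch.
Ausgehend von dem Snap s(t) = -768·cos(4·t), nehmen wir 2 Stammfunktionen. Die Stammfunktion von dem Snap ist der Ruck. Mit j(0) = 0 erhalten wir j(t) = -192·sin(4·t). Durch Integration von dem Ruck und Verwendung der Anfangsbedingung a(0) = 48, erhalten wir a(t) = 48·cos(4·t). Mit a(t) = 48·cos(4·t) und Einsetzen von t = -pi/8, finden wir a = 0.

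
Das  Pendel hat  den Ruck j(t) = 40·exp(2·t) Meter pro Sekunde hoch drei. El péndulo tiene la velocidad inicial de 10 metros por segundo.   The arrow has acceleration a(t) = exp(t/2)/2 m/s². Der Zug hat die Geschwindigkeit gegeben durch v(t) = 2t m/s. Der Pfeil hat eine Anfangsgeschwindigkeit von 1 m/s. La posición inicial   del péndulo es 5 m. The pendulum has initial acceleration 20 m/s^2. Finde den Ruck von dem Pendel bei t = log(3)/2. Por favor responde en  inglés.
We have jerk j(t) = 40·exp(2·t). Substituting t = log(3)/2: j(log(3)/2) = 120.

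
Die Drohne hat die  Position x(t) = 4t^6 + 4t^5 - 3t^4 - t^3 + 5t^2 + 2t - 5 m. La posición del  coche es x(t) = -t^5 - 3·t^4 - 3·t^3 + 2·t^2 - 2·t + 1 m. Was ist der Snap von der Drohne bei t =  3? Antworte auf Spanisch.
Debemos derivar nuestra ecuación de la posición x(t) = 4·t^6 + 4·t^5 - 3·t^4 - t^3 + 5·t^2 + 2·t - 5 4 veces. Derivando la posición, obtenemos la velocidad: v(t) = 24·t^5 + 20·t^4 - 12·t^3 - 3·t^2 + 10·t + 2. Tomando d/dt de v(t), encontramos a(t) = 120·t^4 + 80·t^3 - 36·t^2 - 6·t + 10. La derivada de la aceleración da la sacudida: j(t) = 480·t^3 + 240·t^2 - 72·t - 6. Tomando d/dt de j(t), encontramos s(t) = 1440·t^2 + 480·t - 72. Usando s(t) = 1440·t^2 + 480·t - 72 y sustituyendo t = 3, encontramos s = 14328.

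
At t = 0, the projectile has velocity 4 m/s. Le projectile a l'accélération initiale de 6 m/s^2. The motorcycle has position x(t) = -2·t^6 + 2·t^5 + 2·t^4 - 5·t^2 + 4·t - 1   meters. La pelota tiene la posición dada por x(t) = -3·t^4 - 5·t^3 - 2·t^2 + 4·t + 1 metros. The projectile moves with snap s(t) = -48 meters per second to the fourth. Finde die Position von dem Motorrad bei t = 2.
Mit x(t) = -2·t^6 + 2·t^5 + 2·t^4 - 5·t^2 + 4·t - 1 und Einsetzen von t = 2, finden wir x = -45.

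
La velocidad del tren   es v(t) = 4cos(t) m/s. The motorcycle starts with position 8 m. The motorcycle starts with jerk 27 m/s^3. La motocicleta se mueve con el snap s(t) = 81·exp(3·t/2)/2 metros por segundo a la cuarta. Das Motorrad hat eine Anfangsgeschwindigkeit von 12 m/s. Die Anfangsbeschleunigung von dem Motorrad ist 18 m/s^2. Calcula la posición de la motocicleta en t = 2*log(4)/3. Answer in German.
Wir müssen unsere Gleichung für den Snap s(t) = 81·exp(3·t/2)/2 4-mal integrieren. Die Stammfunktion von dem Snap, mit j(0) = 27, ergibt den Ruck: j(t) = 27·exp(3·t/2). Durch Integration von dem Ruck und Verwendung der Anfangsbedingung a(0) = 18, erhalten wir a(t) = 18·exp(3·t/2). Die Stammfunktion von der Beschleunigung ist die Geschwindigkeit. Mit v(0) = 12 erhalten wir v(t) = 12·exp(3·t/2). Mit ∫v(t)dt und Anwendung von x(0) = 8, finden wir x(t) = 8·exp(3·t/2). Aus der Gleichung für die Position x(t) = 8·exp(3·t/2), setzen wir t = 2*log(4)/3 ein und erhalten x = 32.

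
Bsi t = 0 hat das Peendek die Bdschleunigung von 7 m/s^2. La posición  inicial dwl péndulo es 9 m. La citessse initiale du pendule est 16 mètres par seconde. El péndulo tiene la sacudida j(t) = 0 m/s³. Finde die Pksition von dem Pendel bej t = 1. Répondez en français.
Nous devons intégrer notre équation du jerk j(t) = 0 3 fois. En intégrant le jerk et en utilisant la condition initiale a(0) = 7, nous obtenons a(t) = 7. La primitive de l'accélération est la vitesse. En utilisant v(0) = 16, nous obtenons v(t) = 7·t + 16. En prenant ∫v(t)dt et en appliquant x(0) = 9, nous trouvons x(t) = 7·t^2/2 + 16·t + 9. En utilisant x(t) = 7·t^2/2 + 16·t + 9 et en substituant t = 1, nous trouvons x = 57/2.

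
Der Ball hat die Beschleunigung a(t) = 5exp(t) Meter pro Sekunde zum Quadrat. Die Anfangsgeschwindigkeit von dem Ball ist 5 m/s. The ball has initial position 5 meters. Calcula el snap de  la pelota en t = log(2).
Para resolver esto, necesitamos tomar 2 derivadas de nuestra ecuación de la aceleración a(t) = 5·exp(t). Tomando d/dt de a(t), encontramos j(t) = 5·exp(t). Tomando d/dt de j(t), encontramos s(t) = 5·exp(t). Usando s(t) = 5·exp(t) y sustituyendo t = log(2), encontramos s = 10.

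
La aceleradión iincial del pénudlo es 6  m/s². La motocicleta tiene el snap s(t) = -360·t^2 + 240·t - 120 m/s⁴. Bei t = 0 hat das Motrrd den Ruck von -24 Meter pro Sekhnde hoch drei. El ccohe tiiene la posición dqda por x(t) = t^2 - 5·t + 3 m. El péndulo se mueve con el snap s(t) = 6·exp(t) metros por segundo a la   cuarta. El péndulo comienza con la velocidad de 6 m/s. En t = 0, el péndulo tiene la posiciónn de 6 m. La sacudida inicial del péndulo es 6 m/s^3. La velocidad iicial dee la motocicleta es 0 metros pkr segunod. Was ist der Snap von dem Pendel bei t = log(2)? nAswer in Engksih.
Using s(t) = 6·exp(t) and substituting t = log(2), we find s = 12.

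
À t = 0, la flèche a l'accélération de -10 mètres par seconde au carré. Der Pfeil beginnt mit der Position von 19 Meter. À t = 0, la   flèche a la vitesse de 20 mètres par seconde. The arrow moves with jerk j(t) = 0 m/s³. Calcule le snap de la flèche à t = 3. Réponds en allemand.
Ausgehend von dem Ruck j(t) = 0, nehmen wir 1 Ableitung. Die Ableitung von dem Ruck ergibt den Snap: s(t) = 0. Aus der Gleichung für den Snap s(t) = 0, setzen wir t = 3 ein und erhalten s = 0.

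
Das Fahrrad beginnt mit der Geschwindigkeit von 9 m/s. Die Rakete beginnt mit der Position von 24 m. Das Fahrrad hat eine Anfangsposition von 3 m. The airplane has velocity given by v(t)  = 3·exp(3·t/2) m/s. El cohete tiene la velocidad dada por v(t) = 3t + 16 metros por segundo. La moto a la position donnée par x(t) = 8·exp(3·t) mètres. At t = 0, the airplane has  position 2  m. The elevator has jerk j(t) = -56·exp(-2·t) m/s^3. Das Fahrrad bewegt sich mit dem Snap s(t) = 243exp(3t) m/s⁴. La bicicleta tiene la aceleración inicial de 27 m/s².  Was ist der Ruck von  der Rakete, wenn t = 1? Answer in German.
Wir müssen unsere Gleichung für die Geschwindigkeit v(t) = 3·t + 16 2-mal ableiten. Mit d/dt von v(t) finden wir a(t) = 3. Die Ableitung von der Beschleunigung ergibt den Ruck: j(t) = 0. Aus der Gleichung für den Ruck j(t) = 0, setzen wir t = 1 ein und erhalten j = 0.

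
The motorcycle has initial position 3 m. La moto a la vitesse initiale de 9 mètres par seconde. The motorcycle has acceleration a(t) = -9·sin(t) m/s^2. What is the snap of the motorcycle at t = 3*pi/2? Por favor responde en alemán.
Wir müssen unsere Gleichung für die Beschleunigung a(t) = -9·sin(t) 2-mal ableiten. Die Ableitung von der Beschleunigung ergibt den Ruck: j(t) = -9·cos(t). Mit d/dt von j(t) finden wir s(t) = 9·sin(t). Aus der Gleichung für den Snap s(t) = 9·sin(t), setzen wir t = 3*pi/2 ein und erhalten s = -9.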